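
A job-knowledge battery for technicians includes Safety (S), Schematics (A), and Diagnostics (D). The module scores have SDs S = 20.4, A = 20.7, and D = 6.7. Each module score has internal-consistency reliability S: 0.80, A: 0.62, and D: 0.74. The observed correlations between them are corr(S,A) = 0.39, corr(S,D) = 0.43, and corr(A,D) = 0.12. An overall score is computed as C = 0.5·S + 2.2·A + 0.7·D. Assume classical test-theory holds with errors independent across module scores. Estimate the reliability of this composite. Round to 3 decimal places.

0.693

Var(C) = 0.5²·20.4² + 2.2²·20.7² + 0.7²·6.7² + 2·[1.1·20.4·20.7·0.39 + 0.35·20.4·6.7·0.43 + 1.54·20.7·6.7·0.12] = 2199.93 + 454.717 = 2654.64.
Under uncorrelated errors the observed covariances equal the true-score covariances, so only the own-variance terms attenuate.
True-score variance = [0.5²·20.4²·0.80 + 2.2²·20.7²·0.62 + 0.7²·6.7²·0.74] + 454.717 = 1385.32 + 454.717 = 1840.04.
Reliability = 1840.04 / 2654.64 = 0.693.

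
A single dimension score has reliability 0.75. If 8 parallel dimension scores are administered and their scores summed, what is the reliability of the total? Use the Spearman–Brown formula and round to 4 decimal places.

0.9600

ρ_k = kρ / (1 + (k−1)ρ) = 8·0.75 / (1 + 7·0.75) = 6.000 / 6.250 = 0.9600.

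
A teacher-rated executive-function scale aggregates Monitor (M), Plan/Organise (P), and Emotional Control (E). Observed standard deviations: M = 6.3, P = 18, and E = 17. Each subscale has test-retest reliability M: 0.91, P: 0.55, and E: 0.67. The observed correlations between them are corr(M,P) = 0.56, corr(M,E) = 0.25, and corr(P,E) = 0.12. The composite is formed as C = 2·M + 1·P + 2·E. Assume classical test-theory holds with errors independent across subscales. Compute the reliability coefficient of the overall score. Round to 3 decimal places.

Var(C) = 2²·6.3² + 18² + 2²·17² + 2·[2·6.3·18·0.56 + 4·6.3·17·0.25 + 2·18·17·0.12] = 1638.76 + 615.096 = 2253.86.
With uncorrelated errors the cross-covariances are all true-score covariance, so they carry over unchanged; only the diagonal terms shrink to ρᵢσᵢ².
True-score variance = [2²·6.3²·0.91 + 18²·0.55 + 2²·17²·0.67] + 615.096 = 1097.19 + 615.096 = 1712.29.
Reliability = 1712.29 / 2253.86 = 0.760.

0.760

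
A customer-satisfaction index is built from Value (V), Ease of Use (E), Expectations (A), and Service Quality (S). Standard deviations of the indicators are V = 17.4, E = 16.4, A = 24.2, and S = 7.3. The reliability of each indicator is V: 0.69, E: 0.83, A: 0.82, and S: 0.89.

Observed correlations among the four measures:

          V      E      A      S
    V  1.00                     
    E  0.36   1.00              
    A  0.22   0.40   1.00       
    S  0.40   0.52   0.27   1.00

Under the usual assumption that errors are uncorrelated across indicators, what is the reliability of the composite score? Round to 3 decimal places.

0.888

Var(V+E+A+S) = 17.4² + 16.4² + 24.2² + 7.3² + 2·[17.4·16.4·0.36 + 17.4·24.2·0.22 + 17.4·7.3·0.40 + 16.4·24.2·0.40 + 16.4·7.3·0.52 + 24.2·7.3·0.27] = 1210.65 + 1029.76 = 2240.41.
Because errors are independent across components, Cov(Tᵢ,Tⱼ) = Cov(Xᵢ,Xⱼ); the off-diagonal part of the true-score variance is the same as above.
True-score variance = [17.4²·0.69 + 16.4²·0.83 + 24.2²·0.82 + 7.3²·0.89] + 1029.76 = 959.794 + 1029.76 = 1989.55.
Reliability = 1989.55 / 2240.41 = 0.888.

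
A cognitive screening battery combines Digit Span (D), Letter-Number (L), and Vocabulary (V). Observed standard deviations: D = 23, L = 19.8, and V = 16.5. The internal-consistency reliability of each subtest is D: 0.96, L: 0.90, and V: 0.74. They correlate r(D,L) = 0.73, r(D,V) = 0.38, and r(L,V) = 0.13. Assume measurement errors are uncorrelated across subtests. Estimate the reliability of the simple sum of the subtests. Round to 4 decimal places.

Var(D+L+V) = 23² + 19.8² + 16.5² + 2·[23·19.8·0.73 + 23·16.5·0.38 + 19.8·16.5·0.13] = 1193.29 + 1038.25 = 2231.54.
With uncorrelated errors the cross-covariances are all true-score covariance, so they carry over unchanged; only the diagonal terms shrink to ρᵢσᵢ².
True-score variance = [23²·0.96 + 19.8²·0.90 + 16.5²·0.74] + 1038.25 = 1062.14 + 1038.25 = 2100.39.
Reliability = 2100.39 / 2231.54 = 0.9412.

0.9412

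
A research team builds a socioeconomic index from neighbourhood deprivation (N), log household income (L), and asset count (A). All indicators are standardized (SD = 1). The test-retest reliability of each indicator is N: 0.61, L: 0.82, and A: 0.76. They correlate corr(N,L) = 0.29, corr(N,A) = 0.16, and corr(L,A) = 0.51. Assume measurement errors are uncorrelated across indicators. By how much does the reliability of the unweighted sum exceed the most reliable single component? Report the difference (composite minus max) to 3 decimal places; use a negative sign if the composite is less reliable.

Var(sum) = 3 + 1.92 = 4.92; true-score variance = 2.19 + 1.92 = 4.11; composite reliability = 0.8354.
Max component reliability = 0.8200.
Difference = 0.8354 − 0.8200 = 0.015.

0.015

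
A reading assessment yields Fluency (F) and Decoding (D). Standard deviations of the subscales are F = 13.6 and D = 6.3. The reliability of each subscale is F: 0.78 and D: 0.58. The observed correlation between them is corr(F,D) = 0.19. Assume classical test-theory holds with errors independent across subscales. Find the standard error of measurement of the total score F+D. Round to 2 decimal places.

7.57

Var(total) = 224.65 + 32.5584 = 257.208.
True-score variance = 167.289 + 32.5584 = 199.847, so reliability = 0.7770.
Error variance = 257.208 − 199.847 = 57.361; SEM = √57.361 = 7.57.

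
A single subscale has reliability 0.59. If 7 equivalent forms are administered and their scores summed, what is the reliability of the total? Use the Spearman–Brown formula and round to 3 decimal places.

ρ_k = kρ / (1 + (k−1)ρ) = 7·0.59 / (1 + 6·0.59) = 4.130 / 4.540 = 0.910.

0.910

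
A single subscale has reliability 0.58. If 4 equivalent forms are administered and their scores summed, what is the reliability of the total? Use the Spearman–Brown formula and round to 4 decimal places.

ρ_k = kρ / (1 + (k−1)ρ) = 4·0.58 / (1 + 3·0.58) = 2.320 / 2.740 = 0.8467.

0.8467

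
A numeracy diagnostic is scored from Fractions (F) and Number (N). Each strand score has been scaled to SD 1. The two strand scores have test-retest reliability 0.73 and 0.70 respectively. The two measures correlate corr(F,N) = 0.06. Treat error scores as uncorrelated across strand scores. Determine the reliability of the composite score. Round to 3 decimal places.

Var(F+N) = 2 + 2·[0.06] = 2 + 0.12 = 2.12.
With uncorrelated errors the cross-covariances are all true-score covariance, so they carry over unchanged; only the diagonal terms shrink to ρᵢσᵢ².
True-score variance = [0.73 + 0.70] + 0.12 = 1.43 + 0.12 = 1.55.
Reliability = 1.55 / 2.12 = 0.731.

0.731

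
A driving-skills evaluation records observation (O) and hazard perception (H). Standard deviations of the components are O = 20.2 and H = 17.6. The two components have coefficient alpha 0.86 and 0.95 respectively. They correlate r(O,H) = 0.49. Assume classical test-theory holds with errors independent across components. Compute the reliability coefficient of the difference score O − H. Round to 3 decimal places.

Var(O−H) = 20.2² + 17.6² − 2·20.2·17.6·0.49 = 717.8 − 348.41 = 369.39.
With uncorrelated errors the cross-covariances are all true-score covariance, so they carry over unchanged; only the diagonal terms shrink to ρᵢσᵢ².
True-score variance = [20.2²·0.86 + 17.6²·0.95] − 348.41 = 645.186 − 348.41 = 296.777.
Reliability = 296.777 / 369.39 = 0.803.

0.803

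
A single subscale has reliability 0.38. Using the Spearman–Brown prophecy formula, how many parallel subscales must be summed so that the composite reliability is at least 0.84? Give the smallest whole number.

9

k ≥ ρ*(1−ρ₁)/(ρ₁(1−ρ*)) = 0.84·0.62 / (0.38·0.16) = 8.566.
Smallest integer k = 9.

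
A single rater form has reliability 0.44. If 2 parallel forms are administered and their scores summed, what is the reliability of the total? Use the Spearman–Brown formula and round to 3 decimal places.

ρ_k = kρ / (1 + (k−1)ρ) = 2·0.44 / (1 + 1·0.44) = 0.880 / 1.440 = 0.611.

0.611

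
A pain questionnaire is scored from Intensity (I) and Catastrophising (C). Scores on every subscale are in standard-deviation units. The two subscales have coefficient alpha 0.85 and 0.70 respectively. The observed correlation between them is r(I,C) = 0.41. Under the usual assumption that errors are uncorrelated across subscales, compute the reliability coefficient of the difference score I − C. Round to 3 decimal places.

0.619

Var(I−C) = 1 + 1 − 2·0.41 = 2 − 0.82 = 1.18.
With uncorrelated errors the cross-covariances are all true-score covariance, so they carry over unchanged; only the diagonal terms shrink to ρᵢσᵢ².
True-score variance = [0.85 + 0.70] − 0.82 = 1.55 − 0.82 = 0.73.
Reliability = 0.73 / 1.18 = 0.619.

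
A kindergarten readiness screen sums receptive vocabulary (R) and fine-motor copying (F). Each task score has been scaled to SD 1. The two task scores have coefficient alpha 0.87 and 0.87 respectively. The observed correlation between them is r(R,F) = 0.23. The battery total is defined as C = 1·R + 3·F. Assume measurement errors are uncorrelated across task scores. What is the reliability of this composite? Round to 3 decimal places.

Var(C) = 1 + 3² + 2·[3·0.23] = 10 + 1.38 = 11.38.
Under uncorrelated errors the observed covariances equal the true-score covariances, so only the own-variance terms attenuate.
True-score variance = [0.87 + 3²·0.87] + 1.38 = 8.7 + 1.38 = 10.08.
Reliability = 10.08 / 11.38 = 0.886.

0.886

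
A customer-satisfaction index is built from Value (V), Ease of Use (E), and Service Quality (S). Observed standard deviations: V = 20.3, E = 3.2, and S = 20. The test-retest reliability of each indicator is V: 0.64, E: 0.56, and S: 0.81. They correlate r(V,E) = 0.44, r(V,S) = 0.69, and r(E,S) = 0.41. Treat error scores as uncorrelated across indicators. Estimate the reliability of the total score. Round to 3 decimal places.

0.847

Var(V+E+S) = 20.3² + 3.2² + 20² + 2·[20.3·3.2·0.44 + 20.3·20·0.69 + 3.2·20·0.41] = 822.33 + 669.925 = 1492.25.
With uncorrelated errors the cross-covariances are all true-score covariance, so they carry over unchanged; only the diagonal terms shrink to ρᵢσᵢ².
True-score variance = [20.3²·0.64 + 3.2²·0.56 + 20²·0.81] + 669.925 = 593.472 + 669.925 = 1263.4.
Reliability = 1263.4 / 1492.25 = 0.847.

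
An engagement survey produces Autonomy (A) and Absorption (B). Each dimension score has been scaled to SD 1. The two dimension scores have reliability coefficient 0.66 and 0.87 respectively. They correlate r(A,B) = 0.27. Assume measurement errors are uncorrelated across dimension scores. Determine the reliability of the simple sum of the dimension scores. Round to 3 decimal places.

0.815

Var(A+B) = 2 + 2·[0.27] = 2 + 0.54 = 2.54.
Under uncorrelated errors the observed covariances equal the true-score covariances, so only the own-variance terms attenuate.
True-score variance = [0.66 + 0.87] + 0.54 = 1.53 + 0.54 = 2.07.
Reliability = 2.07 / 2.54 = 0.815.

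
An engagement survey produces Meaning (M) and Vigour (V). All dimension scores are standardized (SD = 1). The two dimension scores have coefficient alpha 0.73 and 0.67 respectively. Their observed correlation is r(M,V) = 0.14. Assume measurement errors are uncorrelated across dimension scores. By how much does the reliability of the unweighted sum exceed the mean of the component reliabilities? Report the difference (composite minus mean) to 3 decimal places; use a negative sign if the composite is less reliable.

0.037

Var(sum) = 2 + 0.28 = 2.28; true-score variance = 1.4 + 0.28 = 1.68; composite reliability = 0.7368.
Mean component reliability = 0.7000.
Difference = 0.7368 − 0.7000 = 0.037.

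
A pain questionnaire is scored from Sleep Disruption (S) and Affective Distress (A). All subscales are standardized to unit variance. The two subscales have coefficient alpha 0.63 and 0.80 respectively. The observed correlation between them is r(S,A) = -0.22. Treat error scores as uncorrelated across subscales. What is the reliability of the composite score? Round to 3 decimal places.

0.635

Var(S+A) = 2 + 2·[(-0.22)] = 2 − 0.44 = 1.56.
Because errors are independent across components, Cov(Tᵢ,Tⱼ) = Cov(Xᵢ,Xⱼ); the off-diagonal part of the true-score variance is the same as above.
True-score variance = [0.63 + 0.80] − 0.44 = 1.43 − 0.44 = 0.99.
Reliability = 0.99 / 1.56 = 0.635.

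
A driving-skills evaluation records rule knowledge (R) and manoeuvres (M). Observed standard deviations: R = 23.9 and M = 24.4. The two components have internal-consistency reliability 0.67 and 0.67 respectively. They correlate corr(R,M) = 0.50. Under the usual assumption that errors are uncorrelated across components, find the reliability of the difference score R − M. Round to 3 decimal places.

0.340

Var(R−M) = 23.9² + 24.4² − 2·23.9·24.4·0.50 = 1166.57 − 583.16 = 583.41.
With uncorrelated errors the cross-covariances are all true-score covariance, so they carry over unchanged; only the diagonal terms shrink to ρᵢσᵢ².
True-score variance = [23.9²·0.67 + 24.4²·0.67] − 583.16 = 781.602 − 583.16 = 198.442.
Reliability = 198.442 / 583.41 = 0.340.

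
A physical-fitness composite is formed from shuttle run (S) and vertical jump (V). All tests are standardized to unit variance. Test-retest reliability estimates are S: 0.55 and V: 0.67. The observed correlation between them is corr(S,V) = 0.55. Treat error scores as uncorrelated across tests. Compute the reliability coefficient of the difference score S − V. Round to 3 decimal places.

Var(S−V) = 1 + 1 − 2·0.55 = 2 − 1.1 = 0.9.
Under uncorrelated errors the observed covariances equal the true-score covariances, so only the own-variance terms attenuate.
True-score variance = [0.55 + 0.67] − 1.1 = 1.22 − 1.1 = 0.12.
Reliability = 0.12 / 0.9 = 0.133.

0.133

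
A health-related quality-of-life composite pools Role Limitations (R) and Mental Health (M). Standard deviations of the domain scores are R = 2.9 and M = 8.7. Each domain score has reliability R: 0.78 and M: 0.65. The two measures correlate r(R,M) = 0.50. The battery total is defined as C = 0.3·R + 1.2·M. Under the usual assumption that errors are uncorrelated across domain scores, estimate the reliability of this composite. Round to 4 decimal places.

0.6776

Var(C) = 0.3²·2.9² + 1.2²·8.7² + 2·[0.36·2.9·8.7·0.50] = 109.75 + 9.0828 = 118.833.
With uncorrelated errors the cross-covariances are all true-score covariance, so they carry over unchanged; only the diagonal terms shrink to ρᵢσᵢ².
True-score variance = [0.3²·2.9²·0.78 + 1.2²·8.7²·0.65] + 9.0828 = 71.4362 + 9.0828 = 80.519.
Reliability = 80.519 / 118.833 = 0.6776.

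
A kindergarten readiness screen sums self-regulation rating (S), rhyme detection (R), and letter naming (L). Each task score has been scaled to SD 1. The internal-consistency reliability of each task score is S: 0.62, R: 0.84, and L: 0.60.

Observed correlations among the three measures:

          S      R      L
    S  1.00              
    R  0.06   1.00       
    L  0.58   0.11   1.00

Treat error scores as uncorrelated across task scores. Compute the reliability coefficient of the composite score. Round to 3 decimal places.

Var(S+R+L) = 3 + 2·[0.06 + 0.58 + 0.11] = 3 + 1.5 = 4.5.
With uncorrelated errors the cross-covariances are all true-score covariance, so they carry over unchanged; only the diagonal terms shrink to ρᵢσᵢ².
True-score variance = [0.62 + 0.84 + 0.60] + 1.5 = 2.06 + 1.5 = 3.56.
Reliability = 3.56 / 4.5 = 0.791.

0.791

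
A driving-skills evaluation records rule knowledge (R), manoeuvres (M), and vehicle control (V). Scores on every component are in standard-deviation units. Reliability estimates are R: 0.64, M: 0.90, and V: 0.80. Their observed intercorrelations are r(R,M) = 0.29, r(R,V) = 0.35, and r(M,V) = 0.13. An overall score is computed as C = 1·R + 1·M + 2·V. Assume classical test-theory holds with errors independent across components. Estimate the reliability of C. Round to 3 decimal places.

Var(C) = 1 + 1 + 2² + 2·[0.29 + 2·0.35 + 2·0.13] = 6 + 2.5 = 8.5.
Under uncorrelated errors the observed covariances equal the true-score covariances, so only the own-variance terms attenuate.
True-score variance = [0.64 + 0.90 + 2²·0.80] + 2.5 = 4.74 + 2.5 = 7.24.
Reliability = 7.24 / 8.5 = 0.852.

0.852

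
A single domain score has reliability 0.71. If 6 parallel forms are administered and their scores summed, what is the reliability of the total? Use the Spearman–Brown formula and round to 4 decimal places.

ρ_k = kρ / (1 + (k−1)ρ) = 6·0.71 / (1 + 5·0.71) = 4.260 / 4.550 = 0.9363.

0.9363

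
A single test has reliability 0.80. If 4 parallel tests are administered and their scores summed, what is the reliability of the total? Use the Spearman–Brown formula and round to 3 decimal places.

0.941

ρ_k = kρ / (1 + (k−1)ρ) = 4·0.80 / (1 + 3·0.80) = 3.200 / 3.400 = 0.941.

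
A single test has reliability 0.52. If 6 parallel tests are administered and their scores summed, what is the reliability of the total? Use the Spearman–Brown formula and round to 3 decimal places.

0.867

ρ_k = kρ / (1 + (k−1)ρ) = 6·0.52 / (1 + 5·0.52) = 3.120 / 3.600 = 0.867.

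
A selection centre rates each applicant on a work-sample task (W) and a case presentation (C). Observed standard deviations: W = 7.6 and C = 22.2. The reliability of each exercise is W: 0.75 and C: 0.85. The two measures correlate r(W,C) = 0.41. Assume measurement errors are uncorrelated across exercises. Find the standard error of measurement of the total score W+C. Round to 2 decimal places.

Var(total) = 550.6 + 138.35 = 688.95.
True-score variance = 462.234 + 138.35 = 600.584, so reliability = 0.8717.
Error variance = 688.95 − 600.584 = 88.366; SEM = √88.366 = 9.40.

9.40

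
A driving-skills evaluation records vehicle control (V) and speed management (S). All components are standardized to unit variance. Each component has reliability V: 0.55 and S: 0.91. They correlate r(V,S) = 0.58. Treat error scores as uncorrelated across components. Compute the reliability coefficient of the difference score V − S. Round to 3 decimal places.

0.357

Var(V−S) = 1 + 1 − 2·0.58 = 2 − 1.16 = 0.84.
With uncorrelated errors the cross-covariances are all true-score covariance, so they carry over unchanged; only the diagonal terms shrink to ρᵢσᵢ².
True-score variance = [0.55 + 0.91] − 1.16 = 1.46 − 1.16 = 0.3.
Reliability = 0.3 / 0.84 = 0.357.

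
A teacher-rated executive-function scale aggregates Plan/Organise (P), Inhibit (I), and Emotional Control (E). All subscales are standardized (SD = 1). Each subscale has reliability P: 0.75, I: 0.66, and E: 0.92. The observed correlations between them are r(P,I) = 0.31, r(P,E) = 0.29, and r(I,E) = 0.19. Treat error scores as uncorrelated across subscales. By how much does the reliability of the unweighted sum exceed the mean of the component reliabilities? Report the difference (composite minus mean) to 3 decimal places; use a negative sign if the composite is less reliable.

Var(sum) = 3 + 1.58 = 4.58; true-score variance = 2.33 + 1.58 = 3.91; composite reliability = 0.8537.
Mean component reliability = 0.7767.
Difference = 0.8537 − 0.7767 = 0.077.

0.077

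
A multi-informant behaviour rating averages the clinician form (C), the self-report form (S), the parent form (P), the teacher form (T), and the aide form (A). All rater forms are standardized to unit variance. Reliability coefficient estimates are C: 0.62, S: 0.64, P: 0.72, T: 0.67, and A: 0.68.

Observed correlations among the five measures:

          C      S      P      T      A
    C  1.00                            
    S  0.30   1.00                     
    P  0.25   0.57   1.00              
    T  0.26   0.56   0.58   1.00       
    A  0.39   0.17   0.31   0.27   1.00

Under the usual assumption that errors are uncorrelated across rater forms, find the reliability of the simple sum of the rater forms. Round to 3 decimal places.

Var(C+S+P+T+A) = 5 + 2·[0.30 + 0.25 + 0.26 + 0.39 + 0.57 + 0.56 + 0.17 + 0.58 + 0.31 + 0.27] = 5 + 7.32 = 12.32.
With uncorrelated errors the cross-covariances are all true-score covariance, so they carry over unchanged; only the diagonal terms shrink to ρᵢσᵢ².
True-score variance = [0.62 + 0.64 + 0.72 + 0.67 + 0.68] + 7.32 = 3.33 + 7.32 = 10.65.
Reliability = 10.65 / 12.32 = 0.864.

0.864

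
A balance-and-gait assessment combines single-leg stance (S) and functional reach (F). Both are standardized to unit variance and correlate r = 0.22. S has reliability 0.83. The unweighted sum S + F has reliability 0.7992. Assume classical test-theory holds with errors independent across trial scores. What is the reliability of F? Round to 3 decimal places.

Var(S+F) = 2 + 2·0.22 = 2.440.
True-score variance = ρ_S + ρ_F + 2·0.22, so 0.7992 = (0.83 + ρ_F + 0.44) / 2.440.
ρ_F = 0.7992·2.440 − 0.83 − 0.44 = 0.680.

0.680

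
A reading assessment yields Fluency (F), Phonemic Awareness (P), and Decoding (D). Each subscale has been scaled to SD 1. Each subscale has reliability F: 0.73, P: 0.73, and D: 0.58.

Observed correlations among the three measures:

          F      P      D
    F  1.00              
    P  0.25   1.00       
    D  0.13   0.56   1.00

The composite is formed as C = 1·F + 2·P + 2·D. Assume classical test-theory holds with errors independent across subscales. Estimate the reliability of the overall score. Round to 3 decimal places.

0.798

Var(C) = 1 + 2² + 2² + 2·[2·0.25 + 2·0.13 + 4·0.56] = 9 + 6 = 15.
Because errors are independent across components, Cov(Tᵢ,Tⱼ) = Cov(Xᵢ,Xⱼ); the off-diagonal part of the true-score variance is the same as above.
True-score variance = [0.73 + 2²·0.73 + 2²·0.58] + 6 = 5.97 + 6 = 11.97.
Reliability = 11.97 / 15 = 0.798.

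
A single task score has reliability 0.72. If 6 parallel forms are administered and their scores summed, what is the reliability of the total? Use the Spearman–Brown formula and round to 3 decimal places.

0.939

ρ_k = kρ / (1 + (k−1)ρ) = 6·0.72 / (1 + 5·0.72) = 4.320 / 4.600 = 0.939.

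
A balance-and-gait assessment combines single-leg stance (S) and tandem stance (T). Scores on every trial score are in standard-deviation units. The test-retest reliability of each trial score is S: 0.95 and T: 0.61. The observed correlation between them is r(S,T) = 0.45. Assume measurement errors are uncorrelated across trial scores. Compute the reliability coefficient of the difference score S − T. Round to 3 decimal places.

0.600

Var(S−T) = 1 + 1 − 2·0.45 = 2 − 0.9 = 1.1.
Because errors are independent across components, Cov(Tᵢ,Tⱼ) = Cov(Xᵢ,Xⱼ); the off-diagonal part of the true-score variance is the same as above.
True-score variance = [0.95 + 0.61] − 0.9 = 1.56 − 0.9 = 0.66.
Reliability = 0.66 / 1.1 = 0.600.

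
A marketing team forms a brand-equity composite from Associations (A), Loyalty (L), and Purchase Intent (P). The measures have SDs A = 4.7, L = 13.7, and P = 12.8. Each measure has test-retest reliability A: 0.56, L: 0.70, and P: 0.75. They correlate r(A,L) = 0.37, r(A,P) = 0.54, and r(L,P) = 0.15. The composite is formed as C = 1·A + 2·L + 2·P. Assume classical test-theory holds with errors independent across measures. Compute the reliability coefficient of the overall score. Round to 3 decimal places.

Var(C) = 4.7² + 2²·13.7² + 2²·12.8² + 2·[2·4.7·13.7·0.37 + 2·4.7·12.8·0.54 + 4·13.7·12.8·0.15] = 1428.21 + 435.675 = 1863.88.
With uncorrelated errors the cross-covariances are all true-score covariance, so they carry over unchanged; only the diagonal terms shrink to ρᵢσᵢ².
True-score variance = [4.7²·0.56 + 2²·13.7²·0.70 + 2²·12.8²·0.75] + 435.675 = 1029.42 + 435.675 = 1465.1.
Reliability = 1465.1 / 1863.88 = 0.786.

0.786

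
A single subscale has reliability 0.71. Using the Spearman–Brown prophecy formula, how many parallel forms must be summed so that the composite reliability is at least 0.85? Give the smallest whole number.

k ≥ ρ*(1−ρ₁)/(ρ₁(1−ρ*)) = 0.85·0.29 / (0.71·0.15) = 2.315.
Smallest integer k = 3.

3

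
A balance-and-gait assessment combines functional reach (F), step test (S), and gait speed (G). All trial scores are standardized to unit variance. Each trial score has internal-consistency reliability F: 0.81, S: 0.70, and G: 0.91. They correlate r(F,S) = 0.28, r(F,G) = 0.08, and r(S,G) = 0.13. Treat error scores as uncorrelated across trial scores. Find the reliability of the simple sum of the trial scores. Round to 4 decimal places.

0.8543

Var(F+S+G) = 3 + 2·[0.28 + 0.08 + 0.13] = 3 + 0.98 = 3.98.
Because errors are independent across components, Cov(Tᵢ,Tⱼ) = Cov(Xᵢ,Xⱼ); the off-diagonal part of the true-score variance is the same as above.
True-score variance = [0.81 + 0.70 + 0.91] + 0.98 = 2.42 + 0.98 = 3.4.
Reliability = 3.4 / 3.98 = 0.8543.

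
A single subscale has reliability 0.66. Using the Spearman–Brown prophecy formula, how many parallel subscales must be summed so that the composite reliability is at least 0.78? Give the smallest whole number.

2

k ≥ ρ*(1−ρ₁)/(ρ₁(1−ρ*)) = 0.78·0.34 / (0.66·0.22) = 1.826.
Smallest integer k = 2.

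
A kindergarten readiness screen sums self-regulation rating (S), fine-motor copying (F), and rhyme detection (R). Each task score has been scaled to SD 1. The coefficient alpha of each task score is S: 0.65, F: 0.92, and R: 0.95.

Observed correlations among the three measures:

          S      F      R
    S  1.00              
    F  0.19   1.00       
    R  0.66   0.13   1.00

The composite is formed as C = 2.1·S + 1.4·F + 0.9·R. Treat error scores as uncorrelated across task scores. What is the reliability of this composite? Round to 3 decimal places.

Var(C) = 2.1² + 1.4² + 0.9² + 2·[2.94·0.19 + 1.89·0.66 + 1.26·0.13] = 7.18 + 3.9396 = 11.1196.
With uncorrelated errors the cross-covariances are all true-score covariance, so they carry over unchanged; only the diagonal terms shrink to ρᵢσᵢ².
True-score variance = [2.1²·0.65 + 1.4²·0.92 + 0.9²·0.95] + 3.9396 = 5.4392 + 3.9396 = 9.3788.
Reliability = 9.3788 / 11.1196 = 0.843.

0.843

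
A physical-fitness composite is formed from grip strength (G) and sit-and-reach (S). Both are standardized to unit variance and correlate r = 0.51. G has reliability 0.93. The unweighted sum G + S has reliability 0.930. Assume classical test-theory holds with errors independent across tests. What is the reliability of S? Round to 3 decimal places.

0.859

Var(G+S) = 2 + 2·0.51 = 3.020.
True-score variance = ρ_G + ρ_S + 2·0.51, so 0.930 = (0.93 + ρ_S + 1.02) / 3.020.
ρ_S = 0.930·3.020 − 0.93 − 1.02 = 0.859.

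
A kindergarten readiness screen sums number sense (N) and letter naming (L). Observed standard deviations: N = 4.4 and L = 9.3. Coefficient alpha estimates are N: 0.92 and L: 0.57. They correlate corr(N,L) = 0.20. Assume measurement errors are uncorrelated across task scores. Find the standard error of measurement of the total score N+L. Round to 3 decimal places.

6.224

Var(total) = 105.85 + 16.368 = 122.218.
True-score variance = 67.1105 + 16.368 = 83.4785, so reliability = 0.6830.
Error variance = 122.218 − 83.4785 = 38.7395; SEM = √38.7395 = 6.224.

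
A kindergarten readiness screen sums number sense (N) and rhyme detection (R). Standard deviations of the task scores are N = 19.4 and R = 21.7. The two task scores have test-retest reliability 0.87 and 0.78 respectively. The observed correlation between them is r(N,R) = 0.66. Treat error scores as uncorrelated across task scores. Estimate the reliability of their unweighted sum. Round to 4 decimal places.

Var(N+R) = 19.4² + 21.7² + 2·[19.4·21.7·0.66] = 847.25 + 555.694 = 1402.94.
Under uncorrelated errors the observed covariances equal the true-score covariances, so only the own-variance terms attenuate.
True-score variance = [19.4²·0.87 + 21.7²·0.78] + 555.694 = 694.727 + 555.694 = 1250.42.
Reliability = 1250.42 / 1402.94 = 0.8913.

0.8913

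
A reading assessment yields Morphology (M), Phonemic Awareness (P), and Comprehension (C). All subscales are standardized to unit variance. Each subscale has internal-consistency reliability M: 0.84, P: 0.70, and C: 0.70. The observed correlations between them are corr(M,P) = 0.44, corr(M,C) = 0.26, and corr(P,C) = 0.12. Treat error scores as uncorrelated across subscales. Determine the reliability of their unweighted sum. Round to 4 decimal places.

Var(M+P+C) = 3 + 2·[0.44 + 0.26 + 0.12] = 3 + 1.64 = 4.64.
Because errors are independent across components, Cov(Tᵢ,Tⱼ) = Cov(Xᵢ,Xⱼ); the off-diagonal part of the true-score variance is the same as above.
True-score variance = [0.84 + 0.70 + 0.70] + 1.64 = 2.24 + 1.64 = 3.88.
Reliability = 3.88 / 4.64 = 0.8362.

0.8362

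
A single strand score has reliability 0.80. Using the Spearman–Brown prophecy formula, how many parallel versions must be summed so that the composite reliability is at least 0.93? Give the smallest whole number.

4

k ≥ ρ*(1−ρ₁)/(ρ₁(1−ρ*)) = 0.93·0.20 / (0.80·0.07) = 3.321.
Smallest integer k = 4.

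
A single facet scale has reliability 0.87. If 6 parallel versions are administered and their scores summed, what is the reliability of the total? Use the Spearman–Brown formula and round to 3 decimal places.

0.976

ρ_k = kρ / (1 + (k−1)ρ) = 6·0.87 / (1 + 5·0.87) = 5.220 / 5.350 = 0.976.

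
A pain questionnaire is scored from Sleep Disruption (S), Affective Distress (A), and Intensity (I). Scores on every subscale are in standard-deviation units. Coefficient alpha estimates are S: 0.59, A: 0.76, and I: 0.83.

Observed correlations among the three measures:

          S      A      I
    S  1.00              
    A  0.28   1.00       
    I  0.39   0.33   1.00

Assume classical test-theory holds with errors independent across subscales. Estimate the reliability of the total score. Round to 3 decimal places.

Var(S+A+I) = 3 + 2·[0.28 + 0.39 + 0.33] = 3 + 2 = 5.
With uncorrelated errors the cross-covariances are all true-score covariance, so they carry over unchanged; only the diagonal terms shrink to ρᵢσᵢ².
True-score variance = [0.59 + 0.76 + 0.83] + 2 = 2.18 + 2 = 4.18.
Reliability = 4.18 / 5 = 0.836.

0.836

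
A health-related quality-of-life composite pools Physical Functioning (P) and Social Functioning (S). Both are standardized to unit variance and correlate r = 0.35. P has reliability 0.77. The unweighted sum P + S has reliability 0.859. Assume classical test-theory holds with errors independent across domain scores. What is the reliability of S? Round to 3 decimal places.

Var(P+S) = 2 + 2·0.35 = 2.700.
True-score variance = ρ_P + ρ_S + 2·0.35, so 0.859 = (0.77 + ρ_S + 0.70) / 2.700.
ρ_S = 0.859·2.700 − 0.77 − 0.70 = 0.849.

0.849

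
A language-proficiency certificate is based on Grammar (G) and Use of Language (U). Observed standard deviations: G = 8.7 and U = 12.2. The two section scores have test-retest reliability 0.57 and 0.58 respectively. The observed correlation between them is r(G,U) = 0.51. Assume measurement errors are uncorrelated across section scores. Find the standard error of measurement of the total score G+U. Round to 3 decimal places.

Var(total) = 224.53 + 108.263 = 332.793.
True-score variance = 129.47 + 108.263 = 237.733, so reliability = 0.7144.
Error variance = 332.793 − 237.733 = 95.0595; SEM = √95.0595 = 9.750.

9.750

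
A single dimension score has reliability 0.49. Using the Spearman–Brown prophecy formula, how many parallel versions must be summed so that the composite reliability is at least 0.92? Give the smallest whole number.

12

k ≥ ρ*(1−ρ₁)/(ρ₁(1−ρ*)) = 0.92·0.51 / (0.49·0.08) = 11.969.
Smallest integer k = 12.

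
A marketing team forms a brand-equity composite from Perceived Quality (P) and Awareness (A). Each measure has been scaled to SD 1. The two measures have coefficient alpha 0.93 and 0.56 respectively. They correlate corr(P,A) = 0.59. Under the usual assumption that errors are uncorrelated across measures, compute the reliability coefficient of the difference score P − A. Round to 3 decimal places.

0.378

Var(P−A) = 1 + 1 − 2·0.59 = 2 − 1.18 = 0.82.
Because errors are independent across components, Cov(Tᵢ,Tⱼ) = Cov(Xᵢ,Xⱼ); the off-diagonal part of the true-score variance is the same as above.
True-score variance = [0.93 + 0.56] − 1.18 = 1.49 − 1.18 = 0.31.
Reliability = 0.31 / 0.82 = 0.378.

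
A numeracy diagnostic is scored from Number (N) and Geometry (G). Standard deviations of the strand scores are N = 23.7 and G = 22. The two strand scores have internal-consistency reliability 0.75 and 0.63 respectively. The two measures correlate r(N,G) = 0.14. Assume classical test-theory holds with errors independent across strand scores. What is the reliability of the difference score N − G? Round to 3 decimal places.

0.645

Var(N−G) = 23.7² + 22² − 2·23.7·22·0.14 = 1045.69 − 145.992 = 899.698.
With uncorrelated errors the cross-covariances are all true-score covariance, so they carry over unchanged; only the diagonal terms shrink to ρᵢσᵢ².
True-score variance = [23.7²·0.75 + 22²·0.63] − 145.992 = 726.188 − 145.992 = 580.196.
Reliability = 580.196 / 899.698 = 0.645.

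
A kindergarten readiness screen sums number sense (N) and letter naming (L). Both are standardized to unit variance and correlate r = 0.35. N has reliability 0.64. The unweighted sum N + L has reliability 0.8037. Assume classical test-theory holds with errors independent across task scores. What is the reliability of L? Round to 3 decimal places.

0.830

Var(N+L) = 2 + 2·0.35 = 2.700.
True-score variance = ρ_N + ρ_L + 2·0.35, so 0.8037 = (0.64 + ρ_L + 0.70) / 2.700.
ρ_L = 0.8037·2.700 − 0.64 − 0.70 = 0.830.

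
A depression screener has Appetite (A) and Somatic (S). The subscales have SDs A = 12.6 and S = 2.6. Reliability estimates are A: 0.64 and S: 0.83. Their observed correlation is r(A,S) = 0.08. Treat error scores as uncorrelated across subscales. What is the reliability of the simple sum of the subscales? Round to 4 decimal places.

0.6586

Var(A+S) = 12.6² + 2.6² + 2·[12.6·2.6·0.08] = 165.52 + 5.2416 = 170.762.
Under uncorrelated errors the observed covariances equal the true-score covariances, so only the own-variance terms attenuate.
True-score variance = [12.6²·0.64 + 2.6²·0.83] + 5.2416 = 107.217 + 5.2416 = 112.459.
Reliability = 112.459 / 170.762 = 0.6586.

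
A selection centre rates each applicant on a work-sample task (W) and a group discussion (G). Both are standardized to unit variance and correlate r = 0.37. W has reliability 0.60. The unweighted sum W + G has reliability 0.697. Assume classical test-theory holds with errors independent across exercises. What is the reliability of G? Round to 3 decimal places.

Var(W+G) = 2 + 2·0.37 = 2.740.
True-score variance = ρ_W + ρ_G + 2·0.37, so 0.697 = (0.60 + ρ_G + 0.74) / 2.740.
ρ_G = 0.697·2.740 − 0.60 − 0.74 = 0.570.

0.570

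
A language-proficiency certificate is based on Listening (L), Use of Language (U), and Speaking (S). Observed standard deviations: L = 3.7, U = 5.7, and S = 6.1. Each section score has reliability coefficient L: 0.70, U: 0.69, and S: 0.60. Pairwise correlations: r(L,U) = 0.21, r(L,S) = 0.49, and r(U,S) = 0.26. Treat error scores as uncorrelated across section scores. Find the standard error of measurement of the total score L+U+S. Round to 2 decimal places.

Var(total) = 83.39 + 49.0568 = 132.447.
True-score variance = 54.3271 + 49.0568 = 103.384, so reliability = 0.7806.
Error variance = 132.447 − 103.384 = 29.0629; SEM = √29.0629 = 5.39.

5.39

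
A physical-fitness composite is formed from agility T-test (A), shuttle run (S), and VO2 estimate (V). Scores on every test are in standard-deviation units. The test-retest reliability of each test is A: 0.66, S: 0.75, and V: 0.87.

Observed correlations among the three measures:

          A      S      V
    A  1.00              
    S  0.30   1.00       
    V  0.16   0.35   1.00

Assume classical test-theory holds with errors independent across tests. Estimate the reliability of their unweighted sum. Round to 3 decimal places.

0.844

Var(A+S+V) = 3 + 2·[0.30 + 0.16 + 0.35] = 3 + 1.62 = 4.62.
With uncorrelated errors the cross-covariances are all true-score covariance, so they carry over unchanged; only the diagonal terms shrink to ρᵢσᵢ².
True-score variance = [0.66 + 0.75 + 0.87] + 1.62 = 2.28 + 1.62 = 3.9.
Reliability = 3.9 / 4.62 = 0.844.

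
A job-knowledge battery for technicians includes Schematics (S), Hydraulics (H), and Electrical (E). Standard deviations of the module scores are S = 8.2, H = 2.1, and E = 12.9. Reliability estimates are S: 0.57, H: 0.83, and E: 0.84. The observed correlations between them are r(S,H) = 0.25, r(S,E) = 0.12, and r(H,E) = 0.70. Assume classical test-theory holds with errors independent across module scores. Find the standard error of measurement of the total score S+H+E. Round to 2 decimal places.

Var(total) = 238.06 + 71.9232 = 309.983.
True-score variance = 181.772 + 71.9232 = 253.695, so reliability = 0.8184.
Error variance = 309.983 − 253.695 = 56.2885; SEM = √56.2885 = 7.50.

7.50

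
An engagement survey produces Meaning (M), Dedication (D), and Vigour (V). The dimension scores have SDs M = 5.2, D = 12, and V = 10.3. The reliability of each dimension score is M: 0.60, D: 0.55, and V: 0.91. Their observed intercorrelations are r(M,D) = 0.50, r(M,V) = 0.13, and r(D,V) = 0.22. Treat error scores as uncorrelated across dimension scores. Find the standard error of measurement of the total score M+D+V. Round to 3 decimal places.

9.228

Var(total) = 277.13 + 130.71 = 407.84.
True-score variance = 191.966 + 130.71 = 322.676, so reliability = 0.7912.
Error variance = 407.84 − 322.676 = 85.1641; SEM = √85.1641 = 9.228.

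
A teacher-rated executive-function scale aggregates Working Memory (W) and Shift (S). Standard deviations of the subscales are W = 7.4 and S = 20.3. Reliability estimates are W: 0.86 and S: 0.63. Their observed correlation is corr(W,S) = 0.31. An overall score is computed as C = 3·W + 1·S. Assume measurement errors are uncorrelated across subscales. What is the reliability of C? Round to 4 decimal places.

Var(C) = 3²·7.4² + 20.3² + 2·[3·7.4·20.3·0.31] = 904.93 + 279.409 = 1184.34.
Under uncorrelated errors the observed covariances equal the true-score covariances, so only the own-variance terms attenuate.
True-score variance = [3²·7.4²·0.86 + 20.3²·0.63] + 279.409 = 683.459 + 279.409 = 962.868.
Reliability = 962.868 / 1184.34 = 0.8130.

0.8130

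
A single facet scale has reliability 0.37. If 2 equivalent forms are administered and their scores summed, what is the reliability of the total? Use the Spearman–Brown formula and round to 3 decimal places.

ρ_k = kρ / (1 + (k−1)ρ) = 2·0.37 / (1 + 1·0.37) = 0.740 / 1.370 = 0.540.

0.540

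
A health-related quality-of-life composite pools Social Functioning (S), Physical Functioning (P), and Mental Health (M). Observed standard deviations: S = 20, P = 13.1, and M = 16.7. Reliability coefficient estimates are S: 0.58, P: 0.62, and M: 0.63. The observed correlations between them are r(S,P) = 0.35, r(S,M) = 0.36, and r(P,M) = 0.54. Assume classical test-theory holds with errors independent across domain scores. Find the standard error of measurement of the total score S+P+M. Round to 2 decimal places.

18.34

Var(total) = 850.5 + 660.152 = 1510.65.
True-score variance = 514.099 + 660.152 = 1174.25, so reliability = 0.7773.
Error variance = 1510.65 − 1174.25 = 336.401; SEM = √336.401 = 18.34.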